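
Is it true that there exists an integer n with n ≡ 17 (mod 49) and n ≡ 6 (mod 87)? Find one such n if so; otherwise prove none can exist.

gcd(49, 87) = 1, so the Chinese Remainder Theorem guarantees exactly one residue class mod 4263 satisfying both.
Write n = 17 + 49t and require 17 + 49t ≡ 6 (mod 87), i.e. 49t ≡ 76 (mod 87).
Note 49·16 = 784 ≡ 1 (mod 87) (as 784 − 1 = 9·87), so 49⁻¹ ≡ 16.
Multiplying by 16: t ≡ 16·76 = 1216 ≡ 85 (mod 87).
With t = 85: n = 17 + 49·85 = 4182.
Check: 4182 mod 49 = 17, 4182 mod 87 = 6. ✓

n = 4182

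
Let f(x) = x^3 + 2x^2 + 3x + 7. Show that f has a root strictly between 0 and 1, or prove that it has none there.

No.

f(0) = 7 and f(1) = 13, both positive.
f'(x) = 3x^2 + 4x + 3 has discriminant 4² − 4·3·3 = -20 < 0, so f' has no real roots and is positive for every real x.
Hence f is strictly increasing on ℝ, and in particular on [0, 1]. A strictly monotone function with same-sign endpoint values stays positive on the whole interval, so f has no zero in (0, 1).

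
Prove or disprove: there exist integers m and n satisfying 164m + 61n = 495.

164 and 61 are coprime, so 164m + 61n ranges over all of ℤ.
Euclidean algorithm: 164 = 2·61 + 42, 61 = 1·42 + 19, 42 = 2·19 + 4, 19 = 4·4 + 3, 4 = 1·3 + 1, 3 = 3·1 + 0.
Working back up the chain: 1 = 4 − 1·3 = 4 − (19 − 4·4) = −19 + 5·4 = −19 + 5·(42 − 2·19) = 5·42 − 11·19 = 5·42 − 11·(61 − 1·42) = −11·61 + 16·42 = −11·61 + 16·(164 − 2·61) = 16·164 − 43·61. So 164·16 + 61·(-43) = 1.
Multiplying through by 495: m = 16·495 = 7920, n = (-43)·495 = -21285 is a solution.
Subtracting 129·61 from m and adding 129·164 to n gives the tidier solution (51, -129).
Check: 164·51 + 61·(-129) = 8364 − 7869 = 495. ✓

m = 51, n = -129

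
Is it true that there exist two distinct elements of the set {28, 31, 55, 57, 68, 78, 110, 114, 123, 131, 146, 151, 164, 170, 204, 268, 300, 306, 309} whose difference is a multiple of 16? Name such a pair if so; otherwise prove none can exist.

The pair (28, 204) works.

28 mod 16 = 12 and 204 mod 16 = 12, so 204 − 28 = 176 = 11·16.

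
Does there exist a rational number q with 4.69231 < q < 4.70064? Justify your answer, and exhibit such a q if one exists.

q = 47/10

Scale by 10: the interval becomes (46.92310, 47.00640), which contains the integer 47.
Dividing back, 4.69231 < 47/10 < 4.70064, and 47/10 is rational.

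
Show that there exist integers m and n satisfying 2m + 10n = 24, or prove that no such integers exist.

Since gcd(2, 10) = 2 and 24 = 2·12, Bézout's identity guarantees a solution.
Dividing through by 2 reduces the equation to 1m + 5n = 12.
The coefficient of m is 1, so setting n = 0 and m = 12 already solves it.
Subtracting 2·5 from m and adding 2·1 to n gives the tidier solution (2, 2).
Indeed 2·2 + 10·2 = 4 + 20 = 24.

m = 2, n = 2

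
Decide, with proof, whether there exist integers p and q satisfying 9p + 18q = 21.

Both 9 and 18 are divisible by gcd(9, 18) = 9, hence so is any combination 9p + 18q.
But 21 is not a multiple of 9 (it leaves remainder 3).
Hence no integers p, q satisfy the equation.

No, no such integers exist.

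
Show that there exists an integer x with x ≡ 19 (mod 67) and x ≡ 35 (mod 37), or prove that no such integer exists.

x = 220

gcd(67, 37) = 1, so the Chinese Remainder Theorem guarantees exactly one residue class mod 2479 satisfying both.
Any solution of the first congruence is x = 19 + 67t; substituting into the second, 67t ≡ 35 − 19 ≡ 16 (mod 37).
67 ≡ 30 (mod 37), so this reads 30t ≡ 16 (mod 37). Since 30·21 = 630 = 17·37 + 1, the inverse of 30 mod 37 is 21.
Multiplying by 21: t ≡ 21·16 = 336 ≡ 3 (mod 37).
With t = 3: x = 19 + 67·3 = 220.
Verify: 220 = 3·67 + 19 and 220 = 5·37 + 35. ✓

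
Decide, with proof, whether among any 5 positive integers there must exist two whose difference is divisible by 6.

No; for instance {17, 18, 19, 20, 21} is a counterexample.

Consider the 5 integers 17, 18, …, 21. They lie in distinct residue classes modulo 6, since 5 ≤ 6.
The differences between them range over 1, …, 4, none of which is divisible by 6.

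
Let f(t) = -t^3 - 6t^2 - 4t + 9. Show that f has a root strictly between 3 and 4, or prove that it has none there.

No.

f(3) = -84 and f(4) = -167, both negative, so a sign-change argument is unavailable; we show f keeps this sign on the whole interval.
Substitute t = 3 + u, where 0 < u < 1 on the interval. Expanding, f(3 + u) = -u^3 - 15u^2 - 67u - 84.
The nonzero coefficients here are all negative, so for u > 0 every term is negative (or zero), and the constant term -84 is strictly negative.
Therefore f(t) < 0 throughout (3, 4), and f has no zero there.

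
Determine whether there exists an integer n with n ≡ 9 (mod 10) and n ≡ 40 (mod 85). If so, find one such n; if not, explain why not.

Reduce both congruences modulo 5, which divides 10 and 85: they say n ≡ 9 (mod 5) and n ≡ 40 (mod 5).
But 9 mod 5 = 4 while 40 mod 5 = 0, a contradiction.
Therefore no such n exists.

No such integer exists.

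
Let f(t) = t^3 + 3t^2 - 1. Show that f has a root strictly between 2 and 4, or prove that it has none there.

No.

f(2) = 19 and f(4) = 111, both positive, so a sign-change argument is unavailable; we show f keeps this sign on the whole interval.
Substitute t = 2 + u, where 0 < u < 2 on the interval. Expanding, f(2 + u) = u^3 + 9u^2 + 24u + 19.
All 4 nonzero coefficients of this polynomial in u are positive; hence for u > 0 the value is a sum of positive terms (the constant 19 among them).
So f is strictly positive on (2, 4); no root exists in the interval.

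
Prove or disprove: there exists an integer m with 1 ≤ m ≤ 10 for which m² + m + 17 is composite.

The values for m = 1, 2, …, 10 are 19, 23, 29, 37, 47, 59, 73, 89, 107, 127, and each of these is prime.
So no value in the range makes the expression composite.

There is no such integer m in that range.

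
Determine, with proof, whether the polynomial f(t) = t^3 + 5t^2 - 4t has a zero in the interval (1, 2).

No.

The endpoint values f(1) = 2 and f(2) = 20 are both positive. Claim: f(t) > 0 for every t in (1, 2).
Substitute t = 1 + u, where 0 < u < 1 on the interval. Expanding, f(1 + u) = u^3 + 8u^2 + 9u + 2.
All 4 nonzero coefficients of this polynomial in u are positive; hence for u > 0 the value is a sum of positive terms (the constant 2 among them).
Therefore f(t) > 0 throughout (1, 2), and f has no zero there.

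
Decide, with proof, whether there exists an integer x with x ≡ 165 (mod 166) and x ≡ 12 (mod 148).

There is no such integer.

Both moduli are multiples of 2 = gcd(166, 148), so any solution would satisfy x ≡ 165 and x ≡ 12 modulo 2 simultaneously.
However 165 ≡ 1 and 12 ≡ 0 (mod 2), and 1 ≠ 0.
Hence the system has no solution.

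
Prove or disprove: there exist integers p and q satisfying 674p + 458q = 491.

Both 674 and 458 are divisible by gcd(674, 458) = 2, hence so is any combination 674p + 458q.
However 491 leaves remainder 1 on division by 2.
Therefore 674p + 458q = 491 has no solution in integers.

There are no such integers.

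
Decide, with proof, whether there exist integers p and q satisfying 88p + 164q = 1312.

p = 0, q = 8

gcd(88, 164) = 4, and 4 divides 1312, so integer solutions exist.
Dividing through by 4 reduces the equation to 22p + 41q = 328.
Euclidean algorithm: 41 = 1·22 + 19, 22 = 1·19 + 3, 19 = 6·3 + 1, 3 = 3·1 + 0.
Back-substituting, 1 = 19 − 6·3 = 19 − 6·(22 − 1·19) = −6·22 + 7·19 = −6·22 + 7·(41 − 1·22) = 7·41 − 13·22; that is, 22·(-13) + 41·7 = 1.
Multiplying through by 328: p = (-13)·328 = -4264, q = 7·328 = 2296 is a solution.
Adding 104·41 to p and subtracting 104·22 from q gives the tidier solution (0, 8).
Indeed 88·0 + 164·8 = 0 + 1312 = 1312.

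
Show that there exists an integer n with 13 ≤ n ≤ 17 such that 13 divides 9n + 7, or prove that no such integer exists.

At n = 13, 9·13 + 7 = 124 ≡ 7 (mod 13), and each step in n adds 9, giving residues 7, 3, 12, 8, 4 for n = 13, 14, …, 17.
Since 0 is absent from this list, 13 ∤ 9n + 7 for every n with 13 ≤ n ≤ 17.

No, no such integer n in that range exists.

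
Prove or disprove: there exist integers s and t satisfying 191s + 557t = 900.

s = 308, t = -104

Since gcd(191, 557) = 1, every integer is an integer combination of 191 and 557.
Run the Euclidean algorithm on 557 and 191: 557 = 2·191 + 175, 191 = 1·175 + 16, 175 = 10·16 + 15, 16 = 1·15 + 1, 15 = 15·1 + 0.
Unwinding: 1 = 16 − 1·15 = 16 − (175 − 10·16) = −175 + 11·16 = −175 + 11·(191 − 1·175) = 11·191 − 12·175 = 11·191 − 12·(557 − 2·191) = −12·557 + 35·191, i.e. 191·35 + 557·(-12) = 1.
Multiplying through by 900: s = 35·900 = 31500, t = (-12)·900 = -10800 is a solution.
The general solution is s = 31500 + 557k, t = -10800 − 191k; taking k = -56 gives the smaller pair s = 308, t = -104.
Check: 191·308 + 557·(-104) = 58828 − 57928 = 900. ✓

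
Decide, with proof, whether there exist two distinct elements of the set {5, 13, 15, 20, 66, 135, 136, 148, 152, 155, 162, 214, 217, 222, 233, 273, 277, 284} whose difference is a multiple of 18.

There is no such pair.

Reduce each element modulo 18: 5↦5, 13↦13, 15↦15, 20↦2, 66↦12, 135↦9, 136↦10, 148↦4, 152↦8, 155↦11, 162↦0, 214↦16, 217↦1, 222↦6, 233↦17, 273↦3, 277↦7, 284↦14.
These 18 residues are pairwise different, hence no difference of two elements is divisible by 18.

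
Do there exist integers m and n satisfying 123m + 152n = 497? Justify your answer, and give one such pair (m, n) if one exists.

123 and 152 are coprime, so 123m + 152n ranges over all of ℤ.
Run the Euclidean algorithm on 152 and 123: 152 = 1·123 + 29, 123 = 4·29 + 7, 29 = 4·7 + 1, 7 = 7·1 + 0.
Back-substituting, 1 = 29 − 4·7 = 29 − 4·(123 − 4·29) = −4·123 + 17·29 = −4·123 + 17·(152 − 1·123) = 17·152 − 21·123; that is, 123·(-21) + 152·17 = 1.
Multiplying through by 497: m = (-21)·497 = -10437, n = 17·497 = 8449 is a solution.
Adding 69·152 to m and subtracting 69·123 from n gives the tidier solution (51, -38).
Indeed 123·51 + 152·(-38) = 6273 − 5776 = 497.

m = 51, n = -38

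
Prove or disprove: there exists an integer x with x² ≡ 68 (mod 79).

Apply Euler's criterion with the prime 79: 68 is a quadratic residue iff 68^39 ≡ 1 (mod 79), and a non-residue iff it is ≡ −1.
Repeated squaring mod 79: 68^2 = 4624 ≡ 42; 68^4 ≡ 42² = 1764 ≡ 26; 68^8 ≡ 26² = 676 ≡ 44; 68^16 ≡ 44² = 1936 ≡ 40; 68^32 ≡ 40² = 1600 ≡ 20.
Since 39 = 32 + 4 + 2 + 1, 68^39 ≡ 20 · 26 · 42 · 68; multiplying out mod 79: 20·26 = 520 ≡ 46, then 46·42 = 1932 ≡ 36, then 36·68 = 2448 ≡ 78. Thus 68^39 ≡ 78 ≡ −1 (mod 79).
The value −1 means 68 is a non-residue modulo 79, so x² ≡ 68 (mod 79) is impossible.

No such integer exists.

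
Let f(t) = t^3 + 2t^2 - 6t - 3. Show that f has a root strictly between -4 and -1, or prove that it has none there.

f(-4) = -11 and f(-1) = 4, which have opposite signs.
Since f is a polynomial it is continuous on [-4, -1].
By the Intermediate Value Theorem f must vanish at some point of (-4, -1).

Yes, f has a root in the interval.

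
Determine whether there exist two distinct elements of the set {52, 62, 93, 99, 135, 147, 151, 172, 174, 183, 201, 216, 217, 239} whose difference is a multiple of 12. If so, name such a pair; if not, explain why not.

The pair (52, 172) works.

Reduce each element mod 12: 52↦4, 62↦2, 93↦9, 99↦3, 135↦3, 147↦3, 151↦7, 172↦4, 174↦6, 183↦3, 201↦9, 216↦0, 217↦1, 239↦11. The residue 4 repeats (at 52 and 172), and 172 − 52 = 120 = 10·12.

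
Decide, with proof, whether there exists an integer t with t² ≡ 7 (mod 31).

t = 10 works: 10² = 100, and 100 − 7 = 93 = 3·31.

t = 10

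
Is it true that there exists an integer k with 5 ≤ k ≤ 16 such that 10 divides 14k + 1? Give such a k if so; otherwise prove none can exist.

At k = 5, 14·5 + 1 = 71 ≡ 1 (mod 10), and each step in k adds 14 ≡ 4 (mod 10), giving residues 1, 5, 9, 3, 7, 1, 5, 9, 3, 7, 1, 5 for k = 5, 6, …, 16.
None is 0, so 10 never divides 14k + 1 on this range.

No, no such integer k in that range exists.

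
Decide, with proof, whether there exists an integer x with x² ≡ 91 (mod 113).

x = 54

Take x = 54. Then 54² = 2916 = 25·113 + 91, so 54² ≡ 91 (mod 113).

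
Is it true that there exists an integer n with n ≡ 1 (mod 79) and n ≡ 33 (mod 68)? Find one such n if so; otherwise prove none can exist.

n = 3161

The moduli 79 and 68 are coprime, so by the Chinese Remainder Theorem a unique solution modulo 5372 exists.
Any solution of the first congruence is n = 1 + 79t; substituting into the second, 79t ≡ 33 − 1 ≡ 32 (mod 68).
79 ≡ 11 (mod 68), so this reads 11t ≡ 32 (mod 68). Note 11·31 = 341 ≡ 1 (mod 68) (as 341 − 1 = 5·68), so 11⁻¹ ≡ 31.
Multiplying by 31: t ≡ 31·32 = 992 ≡ 40 (mod 68).
With t = 40: n = 1 + 79·40 = 3161.
Indeed 3161 ≡ 1 (mod 79) and 3161 ≡ 33 (mod 68).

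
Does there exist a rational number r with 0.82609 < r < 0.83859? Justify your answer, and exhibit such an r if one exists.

Look for a denominator N such that an integer falls strictly between N·0.82609 and N·0.83859. N = 6 works: 6·0.82609 = 4.95654 < 5 < 5.03154 = 6·0.83859.
Hence 5/6 is a rational number with 0.82609 < 5/6 < 0.83859.

r = 5/6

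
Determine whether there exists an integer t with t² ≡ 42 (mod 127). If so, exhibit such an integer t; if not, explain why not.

t = 13

t = 13 works: 13² = 169, and 169 − 42 = 127 = 1·127.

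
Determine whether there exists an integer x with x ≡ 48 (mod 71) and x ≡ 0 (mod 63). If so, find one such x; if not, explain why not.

x = 4095

Since 71 and 63 share no common factor, CRT says the pair of congruences has a solution (unique mod 4473).
Any solution of the first congruence is x = 48 + 71t; substituting into the second, 71t ≡ 0 − 48 ≡ 15 (mod 63).
71 ≡ 8 (mod 63), so this reads 8t ≡ 15 (mod 63). Since 8·8 = 64 = 1·63 + 1, the inverse of 8 mod 63 is 8.
Multiplying by 8: t ≡ 8·15 = 120 ≡ 57 (mod 63).
With t = 57: x = 48 + 71·57 = 4095.
Verify: 4095 = 57·71 + 48 and 4095 = 65·63 + 0. ✓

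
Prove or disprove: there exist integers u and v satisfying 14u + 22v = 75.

No such integers exist.

gcd(14, 22) = 2, so every integer of the form 14u + 22v is a multiple of 2.
But 75 = 2·37 + 1, so 2 ∤ 75.
Therefore 14u + 22v = 75 has no solution in integers.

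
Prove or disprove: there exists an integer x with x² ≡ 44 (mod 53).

Take x = 16. Then 16² = 256 = 4·53 + 44, so 16² ≡ 44 (mod 53).

x = 16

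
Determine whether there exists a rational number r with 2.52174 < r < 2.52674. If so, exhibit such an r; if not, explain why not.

Look for a denominator N such that an integer falls strictly between N·2.52174 and N·2.52674. N = 19 works: 19·2.52174 = 47.91306 < 48 < 48.00806 = 19·2.52674.
Dividing back, 2.52174 < 48/19 < 2.52674, and 48/19 is rational.

r = 48/19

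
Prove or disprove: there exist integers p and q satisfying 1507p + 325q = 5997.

Since gcd(1507, 325) = 1, every integer is an integer combination of 1507 and 325.
Euclidean algorithm: 1507 = 4·325 + 207, 325 = 1·207 + 118, 207 = 1·118 + 89, 118 = 1·89 + 29, 89 = 3·29 + 2, 29 = 14·2 + 1, 2 = 2·1 + 0.
Unwinding: 1 = 29 − 14·2 = 29 − 14·(89 − 3·29) = −14·89 + 43·29 = −14·89 + 43·(118 − 1·89) = 43·118 − 57·89 = 43·118 − 57·(207 − 1·118) = −57·207 + 100·118 = −57·207 + 100·(325 − 1·207) = 100·325 − 157·207 = 100·325 − 157·(1507 − 4·325) = −157·1507 + 728·325, i.e. 1507·(-157) + 325·728 = 1.
Multiplying through by 5997: p = (-157)·5997 = -941529, q = 728·5997 = 4365816 is a solution.
The general solution is p = -941529 + 325k, q = 4365816 − 1507k; taking k = 2898 gives the smaller pair p = 321, q = -1470.
Indeed 1507·321 + 325·(-1470) = 483747 − 477750 = 5997.

p = 321, q = -1470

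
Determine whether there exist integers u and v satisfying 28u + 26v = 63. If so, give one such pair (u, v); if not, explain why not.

Both 28 and 26 are divisible by gcd(28, 26) = 2, hence so is any combination 28u + 26v.
But 63 is not a multiple of 2 (it leaves remainder 1).
Hence no integers u, v satisfy the equation.

No, no such integers exist.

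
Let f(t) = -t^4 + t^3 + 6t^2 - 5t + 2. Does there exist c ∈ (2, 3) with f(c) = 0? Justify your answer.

Yes, such a c exists.

f(2) = 8 and f(3) = -13, which have opposite signs.
As a polynomial, f is continuous on every closed interval.
By the Intermediate Value Theorem f must vanish at some point of (2, 3).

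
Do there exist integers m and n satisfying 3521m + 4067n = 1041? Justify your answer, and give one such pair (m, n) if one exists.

Both 3521 and 4067 are divisible by gcd(3521, 4067) = 7, hence so is any combination 3521m + 4067n.
But 1041 is not a multiple of 7 (it leaves remainder 5).
So the equation is unsolvable over ℤ.

There are no such integers.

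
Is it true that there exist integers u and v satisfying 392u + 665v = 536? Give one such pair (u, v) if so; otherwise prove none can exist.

Both 392 and 665 are divisible by gcd(392, 665) = 7, hence so is any combination 392u + 665v.
However 536 leaves remainder 4 on division by 7.
So the equation is unsolvable over ℤ.

No such integers exist.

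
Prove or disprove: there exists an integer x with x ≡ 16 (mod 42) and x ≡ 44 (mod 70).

x = 184

Here gcd(42, 70) = 14, and both 16 and 44 leave remainder 2 mod 14, so the system is consistent.
Step through x = 16, 16 + 42, 16 + 2·42, …: the values 16, 58, 100, 142, 184 reduce mod 70 to 16, 58, 30, 2, 44. The value 184 hits 44.
Indeed 184 ≡ 16 (mod 42) and 184 ≡ 44 (mod 70).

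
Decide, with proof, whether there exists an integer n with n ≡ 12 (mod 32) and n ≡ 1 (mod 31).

n = 652

The moduli 32 and 31 are coprime, so by the Chinese Remainder Theorem a unique solution modulo 992 exists.
Any solution of the first congruence is n = 12 + 32t; substituting into the second, 32t ≡ 1 − 12 ≡ 20 (mod 31).
32 ≡ 1 (mod 31), so this reads 1t ≡ 20 (mod 31). So t ≡ 20 (mod 31).
With t = 20: n = 12 + 32·20 = 652.
Check: 652 mod 32 = 12, 652 mod 31 = 1. ✓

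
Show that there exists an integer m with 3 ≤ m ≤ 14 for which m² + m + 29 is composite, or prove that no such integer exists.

m = 11

At m = 11: 11² + 11 + 29 = 161 = 7·23, which is composite.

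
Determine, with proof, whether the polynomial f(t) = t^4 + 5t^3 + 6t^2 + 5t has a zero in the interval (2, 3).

No such root exists.

The endpoint values f(2) = 90 and f(3) = 285 are both positive. Claim: f(t) > 0 for every t in (2, 3).
Shift to the endpoint 2: with t = 2 + u (0 < u < 1), one computes f(2 + u) = u^4 + 13u^3 + 60u^2 + 121u + 90.
The nonzero coefficients here are all positive, so for u > 0 every term is positive (or zero), and the constant term 90 is strictly positive.
Therefore f(t) > 0 throughout (2, 3), and f has no zero there.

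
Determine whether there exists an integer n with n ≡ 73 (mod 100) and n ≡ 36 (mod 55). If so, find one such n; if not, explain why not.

Reduce both congruences modulo 5, which divides 100 and 55: they say n ≡ 73 (mod 5) and n ≡ 36 (mod 5).
However 73 ≡ 3 and 36 ≡ 1 (mod 5), and 3 ≠ 1.
Therefore no such n exists.

There is no such integer.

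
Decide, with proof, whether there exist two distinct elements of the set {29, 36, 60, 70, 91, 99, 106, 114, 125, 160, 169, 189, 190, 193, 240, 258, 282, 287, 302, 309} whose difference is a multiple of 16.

Both 29 and 125 leave remainder 13 on division by 16; their difference 96 = 6·16 is a multiple of 16.

Yes: 29 and 125.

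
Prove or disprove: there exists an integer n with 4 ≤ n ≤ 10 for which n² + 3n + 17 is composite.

At n = 10: 10² + 3·10 + 17 = 147 = 3·49, which is composite.

n = 10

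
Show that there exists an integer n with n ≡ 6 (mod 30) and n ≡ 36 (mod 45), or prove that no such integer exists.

The moduli are not coprime: gcd(30, 45) = 15. Compatibility requires 15 ∣ (36 − 6) = 30, which holds, so solutions exist.
Step through n = 6, 6 + 30, 6 + 2·30, …: the values 6, 36 reduce mod 45 to 6, 36. The value 36 hits 36.
Indeed 36 ≡ 6 (mod 30) and 36 ≡ 36 (mod 45).

n = 36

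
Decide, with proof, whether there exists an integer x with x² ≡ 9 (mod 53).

Take x = 50. Then 50² = 2500 = 47·53 + 9, so 50² ≡ 9 (mod 53).

x = 50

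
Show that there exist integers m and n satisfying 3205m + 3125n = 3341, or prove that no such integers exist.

No, no such integers exist.

gcd(3205, 3125) = 5, so every integer of the form 3205m + 3125n is a multiple of 5.
But 3341 is not a multiple of 5 (it leaves remainder 1).
Therefore 3205m + 3125n = 3341 has no solution in integers.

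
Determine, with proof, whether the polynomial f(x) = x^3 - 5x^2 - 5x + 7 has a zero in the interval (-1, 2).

f(-1) = 6 and f(2) = -15, which have opposite signs.
As a polynomial, f is continuous on every closed interval.
By the Intermediate Value Theorem, f takes the value 0 somewhere in the open interval.

Such a root exists.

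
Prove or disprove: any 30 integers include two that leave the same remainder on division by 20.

There are exactly 20 possible remainders on division by 20.
Since 30 > 20, two of the 30 integers must share a residue class by the pigeonhole principle; call them a and b.
So a and b have equal remainders mod 20, which is exactly what was to be shown.

True.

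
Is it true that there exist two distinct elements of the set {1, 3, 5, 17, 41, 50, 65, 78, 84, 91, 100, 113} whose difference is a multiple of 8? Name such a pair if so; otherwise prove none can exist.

The pair (1, 17) works.

Reduce each element mod 8: 1↦1, 3↦3, 5↦5, 17↦1, 41↦1, 50↦2, 65↦1, 78↦6, 84↦4, 91↦3, 100↦4, 113↦1. The residue 1 repeats (at 1 and 17), and 17 − 1 = 16 = 2·8.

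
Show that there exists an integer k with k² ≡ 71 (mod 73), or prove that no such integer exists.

Take k = 12. Then 12² = 144 = 1·73 + 71, so 12² ≡ 71 (mod 73).

k = 12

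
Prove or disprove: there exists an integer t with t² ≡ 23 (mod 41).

t = 33 works: 33² = 1089, and 1089 − 23 = 1066 = 26·41.

t = 33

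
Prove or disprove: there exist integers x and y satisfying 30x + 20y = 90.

Since gcd(30, 20) = 10 and 90 = 10·9, Bézout's identity guarantees a solution.
Dividing through by 10 reduces the equation to 3x + 2y = 9.
Euclidean algorithm: 3 = 1·2 + 1, 2 = 2·1 + 0.
Unwinding: 1 = 3 − 1·2, i.e. 3·1 + 2·(-1) = 1.
Times 9: 3·9 + 2·(-9) = 9, so (9, -9) solves it.
Shifting by a multiple of (2, −3) keeps it a solution: x = 9 − 4·2 = 1, y = -9 + 4·3 = 3.
Check: 30·1 + 20·3 = 30 + 60 = 90. ✓

x = 1, y = 3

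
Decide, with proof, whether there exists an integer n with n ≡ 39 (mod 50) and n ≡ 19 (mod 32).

n = 339

gcd(50, 32) = 2. A simultaneous solution exists iff 39 ≡ 19 (mod 2); here 39 mod 2 = 1 = 19 mod 2, so it does.
List candidates n ≡ 39 (mod 50): 39, 89, 139, 189, 239, 289, 339. Modulo 32 these are 7, 25, 11, 29, 15, 1, 19; 339 gives 19 as required.
Verify: 339 = 6·50 + 39 and 339 = 10·32 + 19. ✓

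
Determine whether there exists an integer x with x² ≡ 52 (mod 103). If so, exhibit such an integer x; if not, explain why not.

Take x = 19. Then 19² = 361 = 3·103 + 52, so 19² ≡ 52 (mod 103).

x = 19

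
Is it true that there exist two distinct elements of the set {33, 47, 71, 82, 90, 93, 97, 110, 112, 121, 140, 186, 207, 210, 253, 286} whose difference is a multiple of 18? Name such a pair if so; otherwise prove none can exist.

No such pair exists.

Two integers differ by a multiple of 18 exactly when they have the same residue mod 18. The residues are 33↦15, 47↦11, 71↦17, 82↦10, 90↦0, 93↦3, 97↦7, 110↦2, 112↦4, 121↦13, 140↦14, 186↦6, 207↦9, 210↦12, 253↦1, 286↦16.
These 16 residues are pairwise different, hence no difference of two elements is divisible by 18.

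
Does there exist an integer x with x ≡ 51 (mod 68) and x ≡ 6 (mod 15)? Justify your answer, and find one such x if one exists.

x = 51

The moduli 68 and 15 are coprime, so by the Chinese Remainder Theorem a unique solution modulo 1020 exists.
Write x = 51 + 68t and require 51 + 68t ≡ 6 (mod 15), i.e. 68t ≡ 0 (mod 15).
68 ≡ 8 (mod 15), so this reads 8t ≡ 0 (mod 15). t = 0 satisfies this.
Taking t = 0 gives x = 51 + 68·0 = 51.
Verify: 51 = 0·68 + 51 and 51 = 3·15 + 6. ✓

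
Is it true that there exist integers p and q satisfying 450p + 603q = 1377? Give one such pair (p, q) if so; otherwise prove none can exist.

Since gcd(450, 603) = 9 and 1377 = 9·153, Bézout's identity guarantees a solution.
Dividing through by 9 reduces the equation to 50p + 67q = 153.
Dividing repeatedly: 67 = 1·50 + 17, 50 = 2·17 + 16, 17 = 1·16 + 1, 16 = 16·1 + 0.
Unwinding: 1 = 17 − 1·16 = 17 − (50 − 2·17) = −50 + 3·17 = −50 + 3·(67 − 1·50) = 3·67 − 4·50, i.e. 50·(-4) + 67·3 = 1.
Multiplying through by 153: p = (-4)·153 = -612, q = 3·153 = 459 is a solution.
The general solution is p = -612 + 67k, q = 459 − 50k; taking k = 10 gives the smaller pair p = 58, q = -41.
Indeed 450·58 + 603·(-41) = 26100 − 24723 = 1377.

p = 58, q = -41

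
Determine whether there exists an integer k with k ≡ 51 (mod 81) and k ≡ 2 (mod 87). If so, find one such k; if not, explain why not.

gcd(81, 87) = 3. If k ≡ 51 (mod 81) and k ≡ 2 (mod 87), then k ≡ 51 (mod 3) and k ≡ 2 (mod 3).
But 51 mod 3 = 0 while 2 mod 3 = 2, a contradiction.
Hence the system has no solution.

There is no such integer.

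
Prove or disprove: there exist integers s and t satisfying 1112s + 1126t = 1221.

There are no such integers.

Any value of 1112s + 1126t is a multiple of gcd(1112, 1126) = 2.
But 1221 is not a multiple of 2 (it leaves remainder 1).
Hence no integers s, t satisfy the equation.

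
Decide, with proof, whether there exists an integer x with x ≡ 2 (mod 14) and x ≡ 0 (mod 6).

The moduli are not coprime: gcd(14, 6) = 2. Compatibility requires 2 ∣ (0 − 2) = -2, which holds, so solutions exist.
The integers ≡ 2 (mod 14) are 2, 16, 30, …; their remainders mod 6 are 2, 4, 0, so x = 30 is the first that is ≡ 0 (mod 6).
Indeed 30 ≡ 2 (mod 14) and 30 ≡ 0 (mod 6).

x = 30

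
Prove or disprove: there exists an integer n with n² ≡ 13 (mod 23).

n = 17 works: 17² = 289, and 289 − 13 = 276 = 12·23.

n = 17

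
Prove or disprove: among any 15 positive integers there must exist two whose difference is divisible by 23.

Take the 15 consecutive integers 39, 40, …, 53: their residues mod 23 are all distinct because 15 ≤ 23.
The differences between them range over 1, …, 14, none of which is divisible by 23.

No, the set {39, 40, 41, 42, 43, 44, 45, 46, 47, 48, 49, 50, 51, 52, 53} is a counterexample.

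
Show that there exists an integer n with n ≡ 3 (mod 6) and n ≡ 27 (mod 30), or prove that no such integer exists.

The moduli are not coprime: gcd(6, 30) = 6. Compatibility requires 6 ∣ (27 − 3) = 24, which holds, so solutions exist.
List candidates n ≡ 3 (mod 6): 3, 9, 15, 21, 27. Modulo 30 these are 3, 9, 15, 21, 27; 27 gives 27 as required.
Verify: 27 = 4·6 + 3 and 27 = 0·30 + 27. ✓

n = 27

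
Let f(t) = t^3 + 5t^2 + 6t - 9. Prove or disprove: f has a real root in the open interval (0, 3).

Such a root exists.

f(0) = -9 and f(3) = 81, which have opposite signs.
f is continuous everywhere (it is a polynomial), in particular on [0, 3].
By the Intermediate Value Theorem f must vanish at some point of (0, 3).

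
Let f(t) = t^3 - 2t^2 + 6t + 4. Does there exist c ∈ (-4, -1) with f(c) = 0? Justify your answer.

f(-4) = -116 and f(-1) = -5, both negative.
The derivative f'(t) = 3t^2 - 4t + 6 is a quadratic with discriminant (-4)² − 4·3·6 = -56 < 0; it never vanishes, so it is always positive (sign of the leading coefficient).
Hence f is strictly increasing on ℝ, and in particular on [-4, -1]. A strictly monotone function with same-sign endpoint values stays negative on the whole interval, so f has no zero in (-4, -1).

No such root exists.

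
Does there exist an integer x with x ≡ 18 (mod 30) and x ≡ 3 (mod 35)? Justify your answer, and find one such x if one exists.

x = 108

Here gcd(30, 35) = 5, and both 18 and 3 leave remainder 3 mod 5, so the system is consistent.
List candidates x ≡ 18 (mod 30): 18, 48, 78, 108. Modulo 35 these are 18, 13, 8, 3; 108 gives 3 as required.
Indeed 108 ≡ 18 (mod 30) and 108 ≡ 3 (mod 35).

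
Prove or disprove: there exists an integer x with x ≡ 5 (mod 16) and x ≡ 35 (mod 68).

Reduce both congruences modulo 4, which divides 16 and 68: they say x ≡ 5 (mod 4) and x ≡ 35 (mod 4).
These are incompatible: 5 − 35 = -30 is not divisible by 4.
Therefore no such x exists.

No such integer exists.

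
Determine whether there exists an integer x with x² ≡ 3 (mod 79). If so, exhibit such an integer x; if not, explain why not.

No, no such integer exists.

79 is prime, so by Euler's criterion 3 is a square mod 79 iff 3^((79−1)/2) = 3^39 ≡ 1 (mod 79).
Squaring successively (mod 79): 3^2 = 9 ≡ 9; 3^4 ≡ 9² = 81 ≡ 2; 3^8 ≡ 2² = 4 ≡ 4; 3^16 ≡ 4² = 16 ≡ 16; 3^32 ≡ 16² = 256 ≡ 19.
Since 39 = 32 + 4 + 2 + 1, 3^39 ≡ 19 · 2 · 9 · 3; multiplying out mod 79: 19·2 = 38 ≡ 38, then 38·9 = 342 ≡ 26, then 26·3 = 78 ≡ 78. Thus 3^39 ≡ 78 ≡ −1 (mod 79).
The value −1 means 3 is a non-residue modulo 79, so x² ≡ 3 (mod 79) is impossible.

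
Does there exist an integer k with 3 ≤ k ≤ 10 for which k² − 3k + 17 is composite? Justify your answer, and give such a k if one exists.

k = 6

At k = 6: 6² − 3·6 + 17 = 35 = 5·7, which is composite.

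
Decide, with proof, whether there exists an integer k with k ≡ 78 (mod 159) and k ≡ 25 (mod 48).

gcd(159, 48) = 3. If k ≡ 78 (mod 159) and k ≡ 25 (mod 48), then k ≡ 78 (mod 3) and k ≡ 25 (mod 3).
These are incompatible: 78 − 25 = 53 is not divisible by 3.
Hence the system has no solution.

There is no such integer.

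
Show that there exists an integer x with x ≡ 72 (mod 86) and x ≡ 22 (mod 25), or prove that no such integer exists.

x = 72

gcd(86, 25) = 1, so the Chinese Remainder Theorem guarantees exactly one residue class mod 2150 satisfying both.
Write x = 72 + 86t and require 72 + 86t ≡ 22 (mod 25), i.e. 86t ≡ 0 (mod 25).
86 ≡ 11 (mod 25), so this reads 11t ≡ 0 (mod 25). t = 0 satisfies this.
Taking t = 0 gives x = 72 + 86·0 = 72.
Indeed 72 ≡ 72 (mod 86) and 72 ≡ 22 (mod 25).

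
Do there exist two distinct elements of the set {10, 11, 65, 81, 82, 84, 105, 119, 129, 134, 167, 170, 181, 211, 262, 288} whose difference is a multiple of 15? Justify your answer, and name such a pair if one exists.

The pair (65, 170) works.

Reduce each element mod 15: 10↦10, 11↦11, 65↦5, 81↦6, 82↦7, 84↦9, 105↦0, 119↦14, 129↦9, 134↦14, 167↦2, 170↦5, 181↦1, 211↦1, 262↦7, 288↦3. The residue 5 repeats (at 65 and 170), and 170 − 65 = 105 = 7·15.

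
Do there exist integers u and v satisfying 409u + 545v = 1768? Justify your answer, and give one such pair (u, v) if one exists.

Since gcd(409, 545) = 1, every integer is an integer combination of 409 and 545.
Run the Euclidean algorithm on 545 and 409: 545 = 1·409 + 136, 409 = 3·136 + 1, 136 = 136·1 + 0.
Back-substituting, 1 = 409 − 3·136 = 409 − 3·(545 − 1·409) = −3·545 + 4·409; that is, 409·4 + 545·(-3) = 1.
Multiplying through by 1768: u = 4·1768 = 7072, v = (-3)·1768 = -5304 is a solution.
Subtracting 12·545 from u and adding 12·409 to v gives the tidier solution (532, -396).
Indeed 409·532 + 545·(-396) = 217588 − 215820 = 1768.

u = 532, v = -396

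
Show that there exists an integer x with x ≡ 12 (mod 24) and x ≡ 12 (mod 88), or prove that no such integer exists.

Here gcd(24, 88) = 8, and both 12 and 12 leave remainder 4 mod 8, so the system is consistent.
The smallest candidate x = 12 works directly: 12 ≡ 12 (mod 88).
Verify: 12 = 0·24 + 12 and 12 = 0·88 + 12. ✓

x = 12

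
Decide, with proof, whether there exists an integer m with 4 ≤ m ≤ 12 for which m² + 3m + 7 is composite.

At m = 11: 11² + 3·11 + 7 = 161 = 7·23, which is composite.

m = 11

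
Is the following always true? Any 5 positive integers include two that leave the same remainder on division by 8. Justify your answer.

Take the 5 consecutive integers 4, 5, …, 8: their residues mod 8 are all distinct because 5 ≤ 8.
So no two of them leave the same remainder on division by 8; the claim fails for this set.

No, the set {4, 5, 6, 7, 8} is a counterexample.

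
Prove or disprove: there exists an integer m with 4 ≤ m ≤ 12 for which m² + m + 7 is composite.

At m = 10: 10² + 10 + 7 = 117 = 3·39, which is composite.

m = 10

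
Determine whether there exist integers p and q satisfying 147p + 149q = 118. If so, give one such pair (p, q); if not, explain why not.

147 and 149 are coprime, so 147p + 149q ranges over all of ℤ.
Dividing repeatedly: 149 = 1·147 + 2, 147 = 73·2 + 1, 2 = 2·1 + 0.
Unwinding: 1 = 147 − 73·2 = 147 − 73·(149 − 1·147) = −73·149 + 74·147, i.e. 147·74 + 149·(-73) = 1.
Multiplying through by 118: p = 74·118 = 8732, q = (-73)·118 = -8614 is a solution.
The general solution is p = 8732 + 149k, q = -8614 − 147k; taking k = -58 gives the smaller pair p = 90, q = -88.
Check: 147·90 + 149·(-88) = 13230 − 13112 = 118. ✓

p = 90, q = -88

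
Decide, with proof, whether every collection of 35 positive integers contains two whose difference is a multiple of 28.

There are exactly 28 possible remainders on division by 28.
Since 35 > 28, two of the 35 integers must share a residue class by the pigeonhole principle; call them a and b.
Their difference a − b is then a multiple of 28.

Yes, this is always true.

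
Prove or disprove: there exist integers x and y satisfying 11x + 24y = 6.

x = 18, y = -8

Since gcd(11, 24) = 1, every integer is an integer combination of 11 and 24.
Dividing repeatedly: 24 = 2·11 + 2, 11 = 5·2 + 1, 2 = 2·1 + 0.
Unwinding: 1 = 11 − 5·2 = 11 − 5·(24 − 2·11) = −5·24 + 11·11, i.e. 11·11 + 24·(-5) = 1.
Multiplying through by 6: x = 11·6 = 66, y = (-5)·6 = -30 is a solution.
Subtracting 2·24 from x and adding 2·11 to y gives the tidier solution (18, -8).
Indeed 11·18 + 24·(-8) = 198 − 192 = 6.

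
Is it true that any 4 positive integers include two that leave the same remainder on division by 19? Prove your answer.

Take the 4 consecutive integers 53, 54, 55, 56: their residues mod 19 are all distinct because 4 ≤ 19.
Hence this collection has no pair with equal remainders mod 19, disproving the claim.

No; for instance {53, 54, 55, 56} is a counterexample.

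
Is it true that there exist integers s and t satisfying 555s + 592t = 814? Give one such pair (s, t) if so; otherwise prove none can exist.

Every value of 555s + 592t is a multiple of gcd(555, 592) = 37; since 37 ∣ 814, solutions exist.
Dividing through by 37 reduces the equation to 15s + 16t = 22.
Run the Euclidean algorithm on 16 and 15: 16 = 1·15 + 1, 15 = 15·1 + 0.
Back-substituting, 1 = 16 − 1·15; that is, 15·(-1) + 16·1 = 1.
Times 22: 15·(-22) + 16·22 = 22, so (-22, 22) solves it.
Shifting by a multiple of (16, −15) keeps it a solution: s = -22 + 2·16 = 10, t = 22 − 2·15 = -8.
Indeed 555·10 + 592·(-8) = 5550 − 4736 = 814.

s = 10, t = -8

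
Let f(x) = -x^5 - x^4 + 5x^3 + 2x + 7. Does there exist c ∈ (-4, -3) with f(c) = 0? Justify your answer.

The endpoint values f(-4) = 447 and f(-3) = 28 are both positive. Claim: f(x) > 0 for every x in (-4, -3).
Shift to the endpoint -3: with x = -3 − u (0 < u < 1), one computes f(-3 − u) = u^5 + 14u^4 + 73u^3 + 171u^2 + 160u + 28.
The nonzero coefficients here are all positive, so for u > 0 every term is positive (or zero), and the constant term 28 is strictly positive.
Therefore f(x) > 0 throughout (-4, -3), and f has no zero there.

No.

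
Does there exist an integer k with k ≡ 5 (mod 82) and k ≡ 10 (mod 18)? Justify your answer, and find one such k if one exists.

Reduce both congruences modulo 2, which divides 82 and 18: they say k ≡ 5 (mod 2) and k ≡ 10 (mod 2).
These are incompatible: 5 − 10 = -5 is not divisible by 2.
Therefore no such k exists.

No such integer exists.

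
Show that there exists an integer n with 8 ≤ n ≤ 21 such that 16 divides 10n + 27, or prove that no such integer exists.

No such integer n in that range exists.

The values of 10n + 27 for n = 8, 9, …, 21 are 107, 117, 127, 137, 147, 157, 167, 177, 187, 197, 207, 217, 227, 237; reduced mod 16 these are 11, 5, 15, 9, 3, 13, 7, 1, 11, 5, 15, 9, 3, 13.
The residue 0 does not occur, so no n in [8, 21] makes 10n + 27 a multiple of 16.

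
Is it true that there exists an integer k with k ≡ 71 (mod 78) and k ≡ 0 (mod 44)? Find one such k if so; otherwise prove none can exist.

Reduce both congruences modulo 2, which divides 78 and 44: they say k ≡ 71 (mod 2) and k ≡ 0 (mod 2).
But 71 mod 2 = 1 while 0 mod 2 = 0, a contradiction.
Therefore no such k exists.

No, no such integer exists.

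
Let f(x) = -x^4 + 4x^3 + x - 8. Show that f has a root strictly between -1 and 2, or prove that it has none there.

Yes, f has a root in the interval.

f(-1) = -14 and f(2) = 10, which have opposite signs.
Since f is a polynomial it is continuous on [-1, 2].
By the Intermediate Value Theorem, f takes the value 0 somewhere in the open interval.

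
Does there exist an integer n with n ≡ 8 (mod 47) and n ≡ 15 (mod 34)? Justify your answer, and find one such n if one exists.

gcd(47, 34) = 1, so the Chinese Remainder Theorem guarantees exactly one residue class mod 1598 satisfying both.
Write n = 8 + 47t and require 8 + 47t ≡ 15 (mod 34), i.e. 47t ≡ 7 (mod 34).
47 ≡ 13 (mod 34), so this reads 13t ≡ 7 (mod 34). Since 13·21 = 273 = 8·34 + 1, the inverse of 13 mod 34 is 21.
Multiplying by 21: t ≡ 21·7 = 147 ≡ 11 (mod 34).
With t = 11: n = 8 + 47·11 = 525.
Check: 525 mod 47 = 8, 525 mod 34 = 15. ✓

n = 525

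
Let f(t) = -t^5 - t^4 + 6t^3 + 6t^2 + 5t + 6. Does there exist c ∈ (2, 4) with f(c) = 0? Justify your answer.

Such a root exists.

f(2) = 40 and f(4) = -774, which have opposite signs.
Since f is a polynomial it is continuous on [2, 4].
By the Intermediate Value Theorem, f takes the value 0 somewhere in the open interval.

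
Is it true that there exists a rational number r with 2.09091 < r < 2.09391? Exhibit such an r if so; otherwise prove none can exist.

r = 67/32

Look for a denominator N such that an integer falls strictly between N·2.09091 and N·2.09391. N = 32 works: 32·2.09091 = 66.90912 < 67 < 67.00512 = 32·2.09391.
So r = 67/32 works: it is a ratio of integers, and dividing 32·2.09091 < 67 < 32·2.09391 through by 32 gives 2.09091 < 67/32 < 2.09391.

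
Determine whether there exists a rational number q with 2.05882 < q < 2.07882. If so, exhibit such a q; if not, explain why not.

Scale by 13: the interval becomes (26.76466, 27.02466), which contains the integer 27.
So q = 27/13 works: it is a ratio of integers, and dividing 13·2.05882 < 27 < 13·2.07882 through by 13 gives 2.05882 < 27/13 < 2.07882.

q = 27/13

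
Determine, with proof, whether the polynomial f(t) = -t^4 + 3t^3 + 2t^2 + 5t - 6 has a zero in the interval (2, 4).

f(2) = 20 and f(4) = -18, which have opposite signs.
f is continuous everywhere (it is a polynomial), in particular on [2, 4].
By the Intermediate Value Theorem f must vanish at some point of (2, 4).

Yes, f has a root in the interval.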